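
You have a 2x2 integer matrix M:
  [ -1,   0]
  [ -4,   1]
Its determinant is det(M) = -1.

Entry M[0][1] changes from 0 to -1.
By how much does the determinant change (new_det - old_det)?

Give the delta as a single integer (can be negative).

Cofactor C_01 = 4
Entry delta = -1 - 0 = -1
Det delta = entry_delta * cofactor = -1 * 4 = -4

Answer: -4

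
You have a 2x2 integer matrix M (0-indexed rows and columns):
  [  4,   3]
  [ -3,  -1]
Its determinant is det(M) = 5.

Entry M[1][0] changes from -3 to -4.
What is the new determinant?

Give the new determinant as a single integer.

Answer: 8

Derivation:
det is linear in row 1: changing M[1][0] by delta changes det by delta * cofactor(1,0).
Cofactor C_10 = (-1)^(1+0) * minor(1,0) = -3
Entry delta = -4 - -3 = -1
Det delta = -1 * -3 = 3
New det = 5 + 3 = 8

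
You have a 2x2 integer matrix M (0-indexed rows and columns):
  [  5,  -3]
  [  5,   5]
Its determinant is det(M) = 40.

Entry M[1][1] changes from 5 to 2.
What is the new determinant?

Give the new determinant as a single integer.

det is linear in row 1: changing M[1][1] by delta changes det by delta * cofactor(1,1).
Cofactor C_11 = (-1)^(1+1) * minor(1,1) = 5
Entry delta = 2 - 5 = -3
Det delta = -3 * 5 = -15
New det = 40 + -15 = 25

Answer: 25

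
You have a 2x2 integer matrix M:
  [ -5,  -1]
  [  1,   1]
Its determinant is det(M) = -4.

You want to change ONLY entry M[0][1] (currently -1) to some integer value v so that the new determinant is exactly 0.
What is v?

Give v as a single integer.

det is linear in entry M[0][1]: det = old_det + (v - -1) * C_01
Cofactor C_01 = -1
Want det = 0: -4 + (v - -1) * -1 = 0
  (v - -1) = 4 / -1 = -4
  v = -1 + (-4) = -5

Answer: -5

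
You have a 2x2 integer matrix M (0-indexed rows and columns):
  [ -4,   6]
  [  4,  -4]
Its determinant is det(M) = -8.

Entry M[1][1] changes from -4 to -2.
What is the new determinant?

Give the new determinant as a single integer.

det is linear in row 1: changing M[1][1] by delta changes det by delta * cofactor(1,1).
Cofactor C_11 = (-1)^(1+1) * minor(1,1) = -4
Entry delta = -2 - -4 = 2
Det delta = 2 * -4 = -8
New det = -8 + -8 = -16

Answer: -16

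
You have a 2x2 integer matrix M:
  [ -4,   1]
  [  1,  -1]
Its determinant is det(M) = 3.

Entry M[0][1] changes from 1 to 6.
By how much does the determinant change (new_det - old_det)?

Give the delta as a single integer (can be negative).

Cofactor C_01 = -1
Entry delta = 6 - 1 = 5
Det delta = entry_delta * cofactor = 5 * -1 = -5

Answer: -5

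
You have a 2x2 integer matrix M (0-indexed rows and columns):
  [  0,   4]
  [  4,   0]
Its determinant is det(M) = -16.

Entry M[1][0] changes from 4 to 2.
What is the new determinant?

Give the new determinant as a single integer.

det is linear in row 1: changing M[1][0] by delta changes det by delta * cofactor(1,0).
Cofactor C_10 = (-1)^(1+0) * minor(1,0) = -4
Entry delta = 2 - 4 = -2
Det delta = -2 * -4 = 8
New det = -16 + 8 = -8

Answer: -8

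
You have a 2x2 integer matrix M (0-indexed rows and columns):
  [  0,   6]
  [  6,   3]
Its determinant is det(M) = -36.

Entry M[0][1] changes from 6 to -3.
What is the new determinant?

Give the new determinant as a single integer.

Answer: 18

Derivation:
det is linear in row 0: changing M[0][1] by delta changes det by delta * cofactor(0,1).
Cofactor C_01 = (-1)^(0+1) * minor(0,1) = -6
Entry delta = -3 - 6 = -9
Det delta = -9 * -6 = 54
New det = -36 + 54 = 18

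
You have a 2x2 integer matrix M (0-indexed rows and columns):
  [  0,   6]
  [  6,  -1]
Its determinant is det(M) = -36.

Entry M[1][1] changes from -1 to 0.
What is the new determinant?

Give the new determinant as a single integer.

Answer: -36

Derivation:
det is linear in row 1: changing M[1][1] by delta changes det by delta * cofactor(1,1).
Cofactor C_11 = (-1)^(1+1) * minor(1,1) = 0
Entry delta = 0 - -1 = 1
Det delta = 1 * 0 = 0
New det = -36 + 0 = -36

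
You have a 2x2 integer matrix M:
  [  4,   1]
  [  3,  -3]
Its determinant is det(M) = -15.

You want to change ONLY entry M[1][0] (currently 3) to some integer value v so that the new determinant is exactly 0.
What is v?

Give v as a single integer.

Answer: -12

Derivation:
det is linear in entry M[1][0]: det = old_det + (v - 3) * C_10
Cofactor C_10 = -1
Want det = 0: -15 + (v - 3) * -1 = 0
  (v - 3) = 15 / -1 = -15
  v = 3 + (-15) = -12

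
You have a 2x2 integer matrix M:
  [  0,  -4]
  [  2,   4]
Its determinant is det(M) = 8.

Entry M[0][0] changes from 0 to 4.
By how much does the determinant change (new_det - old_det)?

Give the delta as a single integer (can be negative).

Answer: 16

Derivation:
Cofactor C_00 = 4
Entry delta = 4 - 0 = 4
Det delta = entry_delta * cofactor = 4 * 4 = 16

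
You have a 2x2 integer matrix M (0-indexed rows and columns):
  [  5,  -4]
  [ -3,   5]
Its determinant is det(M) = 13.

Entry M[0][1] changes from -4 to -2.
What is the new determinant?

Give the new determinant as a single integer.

det is linear in row 0: changing M[0][1] by delta changes det by delta * cofactor(0,1).
Cofactor C_01 = (-1)^(0+1) * minor(0,1) = 3
Entry delta = -2 - -4 = 2
Det delta = 2 * 3 = 6
New det = 13 + 6 = 19

Answer: 19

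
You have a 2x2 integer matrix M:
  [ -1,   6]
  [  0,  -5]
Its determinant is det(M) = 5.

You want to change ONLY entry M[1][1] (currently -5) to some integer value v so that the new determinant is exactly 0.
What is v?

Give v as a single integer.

det is linear in entry M[1][1]: det = old_det + (v - -5) * C_11
Cofactor C_11 = -1
Want det = 0: 5 + (v - -5) * -1 = 0
  (v - -5) = -5 / -1 = 5
  v = -5 + (5) = 0

Answer: 0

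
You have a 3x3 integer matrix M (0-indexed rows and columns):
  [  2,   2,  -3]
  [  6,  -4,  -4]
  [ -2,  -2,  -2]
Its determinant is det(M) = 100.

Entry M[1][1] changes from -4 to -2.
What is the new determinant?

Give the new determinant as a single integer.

det is linear in row 1: changing M[1][1] by delta changes det by delta * cofactor(1,1).
Cofactor C_11 = (-1)^(1+1) * minor(1,1) = -10
Entry delta = -2 - -4 = 2
Det delta = 2 * -10 = -20
New det = 100 + -20 = 80

Answer: 80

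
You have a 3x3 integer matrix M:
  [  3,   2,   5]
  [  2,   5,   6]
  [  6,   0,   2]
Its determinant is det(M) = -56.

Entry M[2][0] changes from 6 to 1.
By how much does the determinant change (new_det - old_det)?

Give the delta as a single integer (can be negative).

Cofactor C_20 = -13
Entry delta = 1 - 6 = -5
Det delta = entry_delta * cofactor = -5 * -13 = 65

Answer: 65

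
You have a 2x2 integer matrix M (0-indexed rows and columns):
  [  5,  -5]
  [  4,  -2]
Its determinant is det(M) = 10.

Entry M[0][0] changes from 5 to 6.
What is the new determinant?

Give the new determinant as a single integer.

Answer: 8

Derivation:
det is linear in row 0: changing M[0][0] by delta changes det by delta * cofactor(0,0).
Cofactor C_00 = (-1)^(0+0) * minor(0,0) = -2
Entry delta = 6 - 5 = 1
Det delta = 1 * -2 = -2
New det = 10 + -2 = 8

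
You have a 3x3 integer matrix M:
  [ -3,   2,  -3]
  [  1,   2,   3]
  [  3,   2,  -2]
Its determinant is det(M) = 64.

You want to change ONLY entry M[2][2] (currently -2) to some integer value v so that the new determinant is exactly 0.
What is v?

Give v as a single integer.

det is linear in entry M[2][2]: det = old_det + (v - -2) * C_22
Cofactor C_22 = -8
Want det = 0: 64 + (v - -2) * -8 = 0
  (v - -2) = -64 / -8 = 8
  v = -2 + (8) = 6

Answer: 6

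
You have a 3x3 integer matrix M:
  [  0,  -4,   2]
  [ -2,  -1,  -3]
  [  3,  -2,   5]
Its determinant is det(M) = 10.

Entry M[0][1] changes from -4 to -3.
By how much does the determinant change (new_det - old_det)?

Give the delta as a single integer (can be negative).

Answer: 1

Derivation:
Cofactor C_01 = 1
Entry delta = -3 - -4 = 1
Det delta = entry_delta * cofactor = 1 * 1 = 1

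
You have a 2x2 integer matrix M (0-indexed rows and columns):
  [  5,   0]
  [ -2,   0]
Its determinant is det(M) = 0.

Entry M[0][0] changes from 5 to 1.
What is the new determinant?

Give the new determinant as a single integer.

det is linear in row 0: changing M[0][0] by delta changes det by delta * cofactor(0,0).
Cofactor C_00 = (-1)^(0+0) * minor(0,0) = 0
Entry delta = 1 - 5 = -4
Det delta = -4 * 0 = 0
New det = 0 + 0 = 0

Answer: 0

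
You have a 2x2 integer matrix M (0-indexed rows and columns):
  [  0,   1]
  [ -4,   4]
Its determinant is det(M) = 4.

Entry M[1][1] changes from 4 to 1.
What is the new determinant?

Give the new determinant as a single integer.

det is linear in row 1: changing M[1][1] by delta changes det by delta * cofactor(1,1).
Cofactor C_11 = (-1)^(1+1) * minor(1,1) = 0
Entry delta = 1 - 4 = -3
Det delta = -3 * 0 = 0
New det = 4 + 0 = 4

Answer: 4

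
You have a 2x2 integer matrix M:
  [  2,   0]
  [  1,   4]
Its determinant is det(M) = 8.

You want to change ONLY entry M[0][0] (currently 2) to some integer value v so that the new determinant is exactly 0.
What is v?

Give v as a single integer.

Answer: 0

Derivation:
det is linear in entry M[0][0]: det = old_det + (v - 2) * C_00
Cofactor C_00 = 4
Want det = 0: 8 + (v - 2) * 4 = 0
  (v - 2) = -8 / 4 = -2
  v = 2 + (-2) = 0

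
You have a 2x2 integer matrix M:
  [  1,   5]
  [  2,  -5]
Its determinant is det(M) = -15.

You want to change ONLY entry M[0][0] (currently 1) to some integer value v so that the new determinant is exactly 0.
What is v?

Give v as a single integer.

det is linear in entry M[0][0]: det = old_det + (v - 1) * C_00
Cofactor C_00 = -5
Want det = 0: -15 + (v - 1) * -5 = 0
  (v - 1) = 15 / -5 = -3
  v = 1 + (-3) = -2

Answer: -2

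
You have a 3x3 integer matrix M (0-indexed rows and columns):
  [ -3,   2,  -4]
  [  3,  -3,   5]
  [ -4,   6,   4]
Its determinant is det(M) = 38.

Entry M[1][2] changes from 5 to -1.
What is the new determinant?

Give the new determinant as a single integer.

det is linear in row 1: changing M[1][2] by delta changes det by delta * cofactor(1,2).
Cofactor C_12 = (-1)^(1+2) * minor(1,2) = 10
Entry delta = -1 - 5 = -6
Det delta = -6 * 10 = -60
New det = 38 + -60 = -22

Answer: -22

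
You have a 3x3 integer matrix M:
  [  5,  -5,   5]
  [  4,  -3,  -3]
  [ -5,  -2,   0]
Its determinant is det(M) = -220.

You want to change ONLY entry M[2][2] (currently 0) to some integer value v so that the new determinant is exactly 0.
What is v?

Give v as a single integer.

det is linear in entry M[2][2]: det = old_det + (v - 0) * C_22
Cofactor C_22 = 5
Want det = 0: -220 + (v - 0) * 5 = 0
  (v - 0) = 220 / 5 = 44
  v = 0 + (44) = 44

Answer: 44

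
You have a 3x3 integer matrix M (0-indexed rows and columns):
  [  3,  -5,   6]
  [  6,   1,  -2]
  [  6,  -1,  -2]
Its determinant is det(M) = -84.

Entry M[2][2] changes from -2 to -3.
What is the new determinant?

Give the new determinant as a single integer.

Answer: -117

Derivation:
det is linear in row 2: changing M[2][2] by delta changes det by delta * cofactor(2,2).
Cofactor C_22 = (-1)^(2+2) * minor(2,2) = 33
Entry delta = -3 - -2 = -1
Det delta = -1 * 33 = -33
New det = -84 + -33 = -117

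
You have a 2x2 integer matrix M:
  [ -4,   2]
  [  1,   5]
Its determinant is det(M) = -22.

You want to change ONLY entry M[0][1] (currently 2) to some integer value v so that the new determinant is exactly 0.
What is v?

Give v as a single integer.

det is linear in entry M[0][1]: det = old_det + (v - 2) * C_01
Cofactor C_01 = -1
Want det = 0: -22 + (v - 2) * -1 = 0
  (v - 2) = 22 / -1 = -22
  v = 2 + (-22) = -20

Answer: -20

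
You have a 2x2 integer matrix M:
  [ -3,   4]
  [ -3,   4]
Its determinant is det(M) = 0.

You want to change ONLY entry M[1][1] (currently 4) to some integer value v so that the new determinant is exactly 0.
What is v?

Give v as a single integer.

det is linear in entry M[1][1]: det = old_det + (v - 4) * C_11
Cofactor C_11 = -3
Want det = 0: 0 + (v - 4) * -3 = 0
  (v - 4) = 0 / -3 = 0
  v = 4 + (0) = 4

Answer: 4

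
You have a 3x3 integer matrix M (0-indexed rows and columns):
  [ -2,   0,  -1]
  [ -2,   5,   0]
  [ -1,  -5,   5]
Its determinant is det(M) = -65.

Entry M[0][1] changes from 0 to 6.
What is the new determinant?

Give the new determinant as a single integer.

det is linear in row 0: changing M[0][1] by delta changes det by delta * cofactor(0,1).
Cofactor C_01 = (-1)^(0+1) * minor(0,1) = 10
Entry delta = 6 - 0 = 6
Det delta = 6 * 10 = 60
New det = -65 + 60 = -5

Answer: -5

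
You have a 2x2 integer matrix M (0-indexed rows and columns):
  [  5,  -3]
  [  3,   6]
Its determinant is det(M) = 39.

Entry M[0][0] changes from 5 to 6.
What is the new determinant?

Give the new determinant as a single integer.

Answer: 45

Derivation:
det is linear in row 0: changing M[0][0] by delta changes det by delta * cofactor(0,0).
Cofactor C_00 = (-1)^(0+0) * minor(0,0) = 6
Entry delta = 6 - 5 = 1
Det delta = 1 * 6 = 6
New det = 39 + 6 = 45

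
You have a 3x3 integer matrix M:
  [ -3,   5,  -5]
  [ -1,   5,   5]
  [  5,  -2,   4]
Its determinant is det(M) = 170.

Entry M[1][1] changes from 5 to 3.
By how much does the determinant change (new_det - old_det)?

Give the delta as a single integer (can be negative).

Cofactor C_11 = 13
Entry delta = 3 - 5 = -2
Det delta = entry_delta * cofactor = -2 * 13 = -26

Answer: -26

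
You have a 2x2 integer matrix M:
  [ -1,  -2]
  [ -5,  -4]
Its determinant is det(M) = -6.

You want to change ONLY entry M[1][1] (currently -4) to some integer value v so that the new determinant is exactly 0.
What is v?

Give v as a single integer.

Answer: -10

Derivation:
det is linear in entry M[1][1]: det = old_det + (v - -4) * C_11
Cofactor C_11 = -1
Want det = 0: -6 + (v - -4) * -1 = 0
  (v - -4) = 6 / -1 = -6
  v = -4 + (-6) = -10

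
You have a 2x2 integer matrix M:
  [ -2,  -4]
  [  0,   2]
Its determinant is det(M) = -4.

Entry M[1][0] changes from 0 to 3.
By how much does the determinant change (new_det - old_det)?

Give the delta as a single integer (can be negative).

Cofactor C_10 = 4
Entry delta = 3 - 0 = 3
Det delta = entry_delta * cofactor = 3 * 4 = 12

Answer: 12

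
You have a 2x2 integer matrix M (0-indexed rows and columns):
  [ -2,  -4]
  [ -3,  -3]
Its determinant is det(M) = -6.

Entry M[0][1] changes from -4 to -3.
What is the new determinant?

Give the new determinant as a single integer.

det is linear in row 0: changing M[0][1] by delta changes det by delta * cofactor(0,1).
Cofactor C_01 = (-1)^(0+1) * minor(0,1) = 3
Entry delta = -3 - -4 = 1
Det delta = 1 * 3 = 3
New det = -6 + 3 = -3

Answer: -3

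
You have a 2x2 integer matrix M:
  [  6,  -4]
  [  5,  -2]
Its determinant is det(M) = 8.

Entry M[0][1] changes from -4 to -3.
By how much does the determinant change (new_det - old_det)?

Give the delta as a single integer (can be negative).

Answer: -5

Derivation:
Cofactor C_01 = -5
Entry delta = -3 - -4 = 1
Det delta = entry_delta * cofactor = 1 * -5 = -5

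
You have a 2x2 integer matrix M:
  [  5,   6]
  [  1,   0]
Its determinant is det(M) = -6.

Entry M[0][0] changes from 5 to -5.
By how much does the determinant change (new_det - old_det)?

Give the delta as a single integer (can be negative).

Answer: 0

Derivation:
Cofactor C_00 = 0
Entry delta = -5 - 5 = -10
Det delta = entry_delta * cofactor = -10 * 0 = 0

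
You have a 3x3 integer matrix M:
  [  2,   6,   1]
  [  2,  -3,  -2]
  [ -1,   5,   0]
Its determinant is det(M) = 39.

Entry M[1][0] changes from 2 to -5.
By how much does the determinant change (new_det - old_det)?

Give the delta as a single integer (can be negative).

Answer: -35

Derivation:
Cofactor C_10 = 5
Entry delta = -5 - 2 = -7
Det delta = entry_delta * cofactor = -7 * 5 = -35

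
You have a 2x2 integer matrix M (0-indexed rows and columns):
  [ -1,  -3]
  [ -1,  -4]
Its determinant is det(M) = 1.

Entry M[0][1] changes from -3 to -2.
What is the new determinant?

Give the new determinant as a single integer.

det is linear in row 0: changing M[0][1] by delta changes det by delta * cofactor(0,1).
Cofactor C_01 = (-1)^(0+1) * minor(0,1) = 1
Entry delta = -2 - -3 = 1
Det delta = 1 * 1 = 1
New det = 1 + 1 = 2

Answer: 2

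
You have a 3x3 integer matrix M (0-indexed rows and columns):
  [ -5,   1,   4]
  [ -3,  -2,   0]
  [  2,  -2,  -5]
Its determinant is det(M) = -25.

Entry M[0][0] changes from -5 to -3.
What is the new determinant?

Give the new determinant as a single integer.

Answer: -5

Derivation:
det is linear in row 0: changing M[0][0] by delta changes det by delta * cofactor(0,0).
Cofactor C_00 = (-1)^(0+0) * minor(0,0) = 10
Entry delta = -3 - -5 = 2
Det delta = 2 * 10 = 20
New det = -25 + 20 = -5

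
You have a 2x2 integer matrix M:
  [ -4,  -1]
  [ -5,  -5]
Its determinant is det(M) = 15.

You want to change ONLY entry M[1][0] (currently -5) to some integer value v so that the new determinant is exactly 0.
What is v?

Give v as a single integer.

det is linear in entry M[1][0]: det = old_det + (v - -5) * C_10
Cofactor C_10 = 1
Want det = 0: 15 + (v - -5) * 1 = 0
  (v - -5) = -15 / 1 = -15
  v = -5 + (-15) = -20

Answer: -20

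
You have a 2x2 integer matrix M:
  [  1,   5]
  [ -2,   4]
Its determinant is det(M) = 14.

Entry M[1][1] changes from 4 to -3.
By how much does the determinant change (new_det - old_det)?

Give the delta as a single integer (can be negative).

Answer: -7

Derivation:
Cofactor C_11 = 1
Entry delta = -3 - 4 = -7
Det delta = entry_delta * cofactor = -7 * 1 = -7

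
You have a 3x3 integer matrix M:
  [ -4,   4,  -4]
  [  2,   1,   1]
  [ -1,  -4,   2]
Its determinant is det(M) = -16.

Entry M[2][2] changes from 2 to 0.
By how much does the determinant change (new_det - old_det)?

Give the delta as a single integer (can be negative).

Cofactor C_22 = -12
Entry delta = 0 - 2 = -2
Det delta = entry_delta * cofactor = -2 * -12 = 24

Answer: 24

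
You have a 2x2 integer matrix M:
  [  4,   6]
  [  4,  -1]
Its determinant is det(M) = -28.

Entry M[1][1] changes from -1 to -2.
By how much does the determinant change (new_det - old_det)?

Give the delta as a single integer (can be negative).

Cofactor C_11 = 4
Entry delta = -2 - -1 = -1
Det delta = entry_delta * cofactor = -1 * 4 = -4

Answer: -4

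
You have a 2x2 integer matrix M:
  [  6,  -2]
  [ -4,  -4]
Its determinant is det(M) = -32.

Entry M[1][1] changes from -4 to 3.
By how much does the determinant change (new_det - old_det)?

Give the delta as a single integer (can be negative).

Answer: 42

Derivation:
Cofactor C_11 = 6
Entry delta = 3 - -4 = 7
Det delta = entry_delta * cofactor = 7 * 6 = 42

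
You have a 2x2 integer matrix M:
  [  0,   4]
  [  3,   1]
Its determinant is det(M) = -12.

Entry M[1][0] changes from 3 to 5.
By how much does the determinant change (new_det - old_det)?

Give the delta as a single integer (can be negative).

Cofactor C_10 = -4
Entry delta = 5 - 3 = 2
Det delta = entry_delta * cofactor = 2 * -4 = -8

Answer: -8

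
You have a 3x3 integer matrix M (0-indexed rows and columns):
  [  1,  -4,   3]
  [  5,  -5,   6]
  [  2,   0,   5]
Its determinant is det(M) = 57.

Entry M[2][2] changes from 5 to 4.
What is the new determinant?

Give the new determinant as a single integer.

det is linear in row 2: changing M[2][2] by delta changes det by delta * cofactor(2,2).
Cofactor C_22 = (-1)^(2+2) * minor(2,2) = 15
Entry delta = 4 - 5 = -1
Det delta = -1 * 15 = -15
New det = 57 + -15 = 42

Answer: 42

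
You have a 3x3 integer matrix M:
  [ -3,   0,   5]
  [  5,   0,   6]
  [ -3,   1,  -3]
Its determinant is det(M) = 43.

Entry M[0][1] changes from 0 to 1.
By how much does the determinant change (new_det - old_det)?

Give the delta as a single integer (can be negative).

Cofactor C_01 = -3
Entry delta = 1 - 0 = 1
Det delta = entry_delta * cofactor = 1 * -3 = -3

Answer: -3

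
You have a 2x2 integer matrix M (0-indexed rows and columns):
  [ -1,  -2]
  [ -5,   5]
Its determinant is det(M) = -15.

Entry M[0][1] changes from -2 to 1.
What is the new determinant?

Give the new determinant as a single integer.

det is linear in row 0: changing M[0][1] by delta changes det by delta * cofactor(0,1).
Cofactor C_01 = (-1)^(0+1) * minor(0,1) = 5
Entry delta = 1 - -2 = 3
Det delta = 3 * 5 = 15
New det = -15 + 15 = 0

Answer: 0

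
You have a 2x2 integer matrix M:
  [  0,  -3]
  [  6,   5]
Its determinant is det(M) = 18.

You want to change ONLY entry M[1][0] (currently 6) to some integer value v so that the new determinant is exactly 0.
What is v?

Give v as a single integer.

Answer: 0

Derivation:
det is linear in entry M[1][0]: det = old_det + (v - 6) * C_10
Cofactor C_10 = 3
Want det = 0: 18 + (v - 6) * 3 = 0
  (v - 6) = -18 / 3 = -6
  v = 6 + (-6) = 0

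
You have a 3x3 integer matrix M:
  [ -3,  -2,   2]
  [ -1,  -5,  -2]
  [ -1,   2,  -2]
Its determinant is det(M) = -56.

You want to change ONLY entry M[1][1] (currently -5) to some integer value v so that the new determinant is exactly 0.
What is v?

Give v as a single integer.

det is linear in entry M[1][1]: det = old_det + (v - -5) * C_11
Cofactor C_11 = 8
Want det = 0: -56 + (v - -5) * 8 = 0
  (v - -5) = 56 / 8 = 7
  v = -5 + (7) = 2

Answer: 2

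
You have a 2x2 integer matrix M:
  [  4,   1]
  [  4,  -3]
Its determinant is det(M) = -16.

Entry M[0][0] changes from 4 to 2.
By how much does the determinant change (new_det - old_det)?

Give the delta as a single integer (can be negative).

Answer: 6

Derivation:
Cofactor C_00 = -3
Entry delta = 2 - 4 = -2
Det delta = entry_delta * cofactor = -2 * -3 = 6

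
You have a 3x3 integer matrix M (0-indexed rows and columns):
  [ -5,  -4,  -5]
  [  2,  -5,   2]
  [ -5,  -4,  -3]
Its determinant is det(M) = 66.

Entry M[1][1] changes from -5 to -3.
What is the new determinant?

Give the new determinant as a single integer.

Answer: 46

Derivation:
det is linear in row 1: changing M[1][1] by delta changes det by delta * cofactor(1,1).
Cofactor C_11 = (-1)^(1+1) * minor(1,1) = -10
Entry delta = -3 - -5 = 2
Det delta = 2 * -10 = -20
New det = 66 + -20 = 46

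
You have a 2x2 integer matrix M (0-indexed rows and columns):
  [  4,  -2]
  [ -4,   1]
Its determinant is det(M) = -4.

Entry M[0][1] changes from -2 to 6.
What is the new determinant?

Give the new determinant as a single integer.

Answer: 28

Derivation:
det is linear in row 0: changing M[0][1] by delta changes det by delta * cofactor(0,1).
Cofactor C_01 = (-1)^(0+1) * minor(0,1) = 4
Entry delta = 6 - -2 = 8
Det delta = 8 * 4 = 32
New det = -4 + 32 = 28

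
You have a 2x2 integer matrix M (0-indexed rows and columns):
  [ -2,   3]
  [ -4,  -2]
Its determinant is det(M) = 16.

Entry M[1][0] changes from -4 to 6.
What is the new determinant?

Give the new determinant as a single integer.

det is linear in row 1: changing M[1][0] by delta changes det by delta * cofactor(1,0).
Cofactor C_10 = (-1)^(1+0) * minor(1,0) = -3
Entry delta = 6 - -4 = 10
Det delta = 10 * -3 = -30
New det = 16 + -30 = -14

Answer: -14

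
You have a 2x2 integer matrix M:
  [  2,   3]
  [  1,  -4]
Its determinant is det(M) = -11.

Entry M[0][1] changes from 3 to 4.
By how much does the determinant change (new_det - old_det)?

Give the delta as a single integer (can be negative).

Answer: -1

Derivation:
Cofactor C_01 = -1
Entry delta = 4 - 3 = 1
Det delta = entry_delta * cofactor = 1 * -1 = -1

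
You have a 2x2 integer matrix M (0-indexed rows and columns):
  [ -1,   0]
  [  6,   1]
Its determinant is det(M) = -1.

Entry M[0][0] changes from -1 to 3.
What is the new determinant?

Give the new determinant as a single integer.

det is linear in row 0: changing M[0][0] by delta changes det by delta * cofactor(0,0).
Cofactor C_00 = (-1)^(0+0) * minor(0,0) = 1
Entry delta = 3 - -1 = 4
Det delta = 4 * 1 = 4
New det = -1 + 4 = 3

Answer: 3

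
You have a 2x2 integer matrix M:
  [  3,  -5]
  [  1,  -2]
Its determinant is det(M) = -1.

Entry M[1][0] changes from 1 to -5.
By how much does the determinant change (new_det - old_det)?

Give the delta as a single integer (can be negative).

Answer: -30

Derivation:
Cofactor C_10 = 5
Entry delta = -5 - 1 = -6
Det delta = entry_delta * cofactor = -6 * 5 = -30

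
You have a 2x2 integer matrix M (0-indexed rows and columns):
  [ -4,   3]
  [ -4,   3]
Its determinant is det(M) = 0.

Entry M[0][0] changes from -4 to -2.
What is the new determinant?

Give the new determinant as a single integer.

det is linear in row 0: changing M[0][0] by delta changes det by delta * cofactor(0,0).
Cofactor C_00 = (-1)^(0+0) * minor(0,0) = 3
Entry delta = -2 - -4 = 2
Det delta = 2 * 3 = 6
New det = 0 + 6 = 6

Answer: 6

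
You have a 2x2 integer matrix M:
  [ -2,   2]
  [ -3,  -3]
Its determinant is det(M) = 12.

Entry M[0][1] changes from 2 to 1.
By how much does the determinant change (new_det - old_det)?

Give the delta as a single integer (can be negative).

Cofactor C_01 = 3
Entry delta = 1 - 2 = -1
Det delta = entry_delta * cofactor = -1 * 3 = -3

Answer: -3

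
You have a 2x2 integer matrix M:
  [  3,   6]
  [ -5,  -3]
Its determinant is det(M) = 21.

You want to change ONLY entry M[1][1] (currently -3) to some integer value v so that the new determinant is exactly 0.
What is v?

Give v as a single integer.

det is linear in entry M[1][1]: det = old_det + (v - -3) * C_11
Cofactor C_11 = 3
Want det = 0: 21 + (v - -3) * 3 = 0
  (v - -3) = -21 / 3 = -7
  v = -3 + (-7) = -10

Answer: -10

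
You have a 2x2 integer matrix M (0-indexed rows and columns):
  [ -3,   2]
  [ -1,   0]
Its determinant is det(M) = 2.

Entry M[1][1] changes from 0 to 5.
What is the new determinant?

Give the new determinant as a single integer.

det is linear in row 1: changing M[1][1] by delta changes det by delta * cofactor(1,1).
Cofactor C_11 = (-1)^(1+1) * minor(1,1) = -3
Entry delta = 5 - 0 = 5
Det delta = 5 * -3 = -15
New det = 2 + -15 = -13

Answer: -13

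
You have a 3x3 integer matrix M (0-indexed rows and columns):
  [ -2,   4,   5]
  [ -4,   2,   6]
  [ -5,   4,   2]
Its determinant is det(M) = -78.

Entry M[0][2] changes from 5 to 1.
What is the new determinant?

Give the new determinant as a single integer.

det is linear in row 0: changing M[0][2] by delta changes det by delta * cofactor(0,2).
Cofactor C_02 = (-1)^(0+2) * minor(0,2) = -6
Entry delta = 1 - 5 = -4
Det delta = -4 * -6 = 24
New det = -78 + 24 = -54

Answer: -54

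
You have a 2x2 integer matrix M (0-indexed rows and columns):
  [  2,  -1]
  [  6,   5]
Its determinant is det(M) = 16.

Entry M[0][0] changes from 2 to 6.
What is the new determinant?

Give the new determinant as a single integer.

Answer: 36

Derivation:
det is linear in row 0: changing M[0][0] by delta changes det by delta * cofactor(0,0).
Cofactor C_00 = (-1)^(0+0) * minor(0,0) = 5
Entry delta = 6 - 2 = 4
Det delta = 4 * 5 = 20
New det = 16 + 20 = 36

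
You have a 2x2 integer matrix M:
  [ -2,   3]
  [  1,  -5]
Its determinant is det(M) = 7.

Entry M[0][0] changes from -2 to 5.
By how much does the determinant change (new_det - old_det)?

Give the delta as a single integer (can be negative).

Answer: -35

Derivation:
Cofactor C_00 = -5
Entry delta = 5 - -2 = 7
Det delta = entry_delta * cofactor = 7 * -5 = -35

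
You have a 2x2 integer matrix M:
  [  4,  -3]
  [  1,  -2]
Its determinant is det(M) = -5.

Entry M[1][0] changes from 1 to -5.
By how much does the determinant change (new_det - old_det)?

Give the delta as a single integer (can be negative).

Answer: -18

Derivation:
Cofactor C_10 = 3
Entry delta = -5 - 1 = -6
Det delta = entry_delta * cofactor = -6 * 3 = -18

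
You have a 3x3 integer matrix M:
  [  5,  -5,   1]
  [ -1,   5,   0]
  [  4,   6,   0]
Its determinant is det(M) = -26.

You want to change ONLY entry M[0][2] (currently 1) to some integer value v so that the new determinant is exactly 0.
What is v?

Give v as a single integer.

det is linear in entry M[0][2]: det = old_det + (v - 1) * C_02
Cofactor C_02 = -26
Want det = 0: -26 + (v - 1) * -26 = 0
  (v - 1) = 26 / -26 = -1
  v = 1 + (-1) = 0

Answer: 0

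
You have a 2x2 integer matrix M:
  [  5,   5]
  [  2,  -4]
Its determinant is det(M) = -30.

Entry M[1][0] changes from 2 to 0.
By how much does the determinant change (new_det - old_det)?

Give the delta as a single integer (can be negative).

Cofactor C_10 = -5
Entry delta = 0 - 2 = -2
Det delta = entry_delta * cofactor = -2 * -5 = 10

Answer: 10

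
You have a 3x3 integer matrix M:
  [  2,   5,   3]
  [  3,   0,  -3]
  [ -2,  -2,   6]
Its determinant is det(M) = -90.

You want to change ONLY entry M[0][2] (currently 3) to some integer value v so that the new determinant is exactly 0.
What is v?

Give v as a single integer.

Answer: -12

Derivation:
det is linear in entry M[0][2]: det = old_det + (v - 3) * C_02
Cofactor C_02 = -6
Want det = 0: -90 + (v - 3) * -6 = 0
  (v - 3) = 90 / -6 = -15
  v = 3 + (-15) = -12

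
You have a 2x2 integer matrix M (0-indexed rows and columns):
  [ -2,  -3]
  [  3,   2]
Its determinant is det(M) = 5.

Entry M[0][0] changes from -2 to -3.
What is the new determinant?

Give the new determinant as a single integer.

det is linear in row 0: changing M[0][0] by delta changes det by delta * cofactor(0,0).
Cofactor C_00 = (-1)^(0+0) * minor(0,0) = 2
Entry delta = -3 - -2 = -1
Det delta = -1 * 2 = -2
New det = 5 + -2 = 3

Answer: 3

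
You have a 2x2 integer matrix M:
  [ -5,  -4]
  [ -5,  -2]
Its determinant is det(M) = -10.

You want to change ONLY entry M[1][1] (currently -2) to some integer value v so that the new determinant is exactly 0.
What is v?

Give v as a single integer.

det is linear in entry M[1][1]: det = old_det + (v - -2) * C_11
Cofactor C_11 = -5
Want det = 0: -10 + (v - -2) * -5 = 0
  (v - -2) = 10 / -5 = -2
  v = -2 + (-2) = -4

Answer: -4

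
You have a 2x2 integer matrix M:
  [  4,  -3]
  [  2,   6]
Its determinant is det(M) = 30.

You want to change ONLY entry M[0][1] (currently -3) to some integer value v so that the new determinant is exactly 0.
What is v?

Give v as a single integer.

det is linear in entry M[0][1]: det = old_det + (v - -3) * C_01
Cofactor C_01 = -2
Want det = 0: 30 + (v - -3) * -2 = 0
  (v - -3) = -30 / -2 = 15
  v = -3 + (15) = 12

Answer: 12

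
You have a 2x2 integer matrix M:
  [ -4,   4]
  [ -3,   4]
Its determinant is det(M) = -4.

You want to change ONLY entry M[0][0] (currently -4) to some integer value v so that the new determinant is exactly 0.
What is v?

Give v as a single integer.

Answer: -3

Derivation:
det is linear in entry M[0][0]: det = old_det + (v - -4) * C_00
Cofactor C_00 = 4
Want det = 0: -4 + (v - -4) * 4 = 0
  (v - -4) = 4 / 4 = 1
  v = -4 + (1) = -3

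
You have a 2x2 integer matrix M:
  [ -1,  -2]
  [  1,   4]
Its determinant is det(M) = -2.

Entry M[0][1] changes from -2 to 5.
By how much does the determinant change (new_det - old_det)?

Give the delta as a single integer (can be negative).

Answer: -7

Derivation:
Cofactor C_01 = -1
Entry delta = 5 - -2 = 7
Det delta = entry_delta * cofactor = 7 * -1 = -7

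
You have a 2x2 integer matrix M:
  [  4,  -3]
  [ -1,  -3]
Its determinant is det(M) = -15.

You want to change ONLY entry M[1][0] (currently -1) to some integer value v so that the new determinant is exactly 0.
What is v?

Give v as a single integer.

Answer: 4

Derivation:
det is linear in entry M[1][0]: det = old_det + (v - -1) * C_10
Cofactor C_10 = 3
Want det = 0: -15 + (v - -1) * 3 = 0
  (v - -1) = 15 / 3 = 5
  v = -1 + (5) = 4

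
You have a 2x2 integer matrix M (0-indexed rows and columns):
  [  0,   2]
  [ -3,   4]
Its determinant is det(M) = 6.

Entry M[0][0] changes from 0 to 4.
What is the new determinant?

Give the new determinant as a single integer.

det is linear in row 0: changing M[0][0] by delta changes det by delta * cofactor(0,0).
Cofactor C_00 = (-1)^(0+0) * minor(0,0) = 4
Entry delta = 4 - 0 = 4
Det delta = 4 * 4 = 16
New det = 6 + 16 = 22

Answer: 22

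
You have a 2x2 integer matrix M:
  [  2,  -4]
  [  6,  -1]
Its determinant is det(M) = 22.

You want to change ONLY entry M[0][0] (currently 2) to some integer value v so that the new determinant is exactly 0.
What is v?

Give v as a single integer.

Answer: 24

Derivation:
det is linear in entry M[0][0]: det = old_det + (v - 2) * C_00
Cofactor C_00 = -1
Want det = 0: 22 + (v - 2) * -1 = 0
  (v - 2) = -22 / -1 = 22
  v = 2 + (22) = 24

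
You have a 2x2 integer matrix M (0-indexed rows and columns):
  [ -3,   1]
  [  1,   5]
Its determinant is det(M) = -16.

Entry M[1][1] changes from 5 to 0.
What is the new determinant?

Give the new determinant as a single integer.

Answer: -1

Derivation:
det is linear in row 1: changing M[1][1] by delta changes det by delta * cofactor(1,1).
Cofactor C_11 = (-1)^(1+1) * minor(1,1) = -3
Entry delta = 0 - 5 = -5
Det delta = -5 * -3 = 15
New det = -16 + 15 = -1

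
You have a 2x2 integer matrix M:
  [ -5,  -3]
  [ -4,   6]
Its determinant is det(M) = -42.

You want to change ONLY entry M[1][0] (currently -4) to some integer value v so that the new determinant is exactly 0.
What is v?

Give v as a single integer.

Answer: 10

Derivation:
det is linear in entry M[1][0]: det = old_det + (v - -4) * C_10
Cofactor C_10 = 3
Want det = 0: -42 + (v - -4) * 3 = 0
  (v - -4) = 42 / 3 = 14
  v = -4 + (14) = 10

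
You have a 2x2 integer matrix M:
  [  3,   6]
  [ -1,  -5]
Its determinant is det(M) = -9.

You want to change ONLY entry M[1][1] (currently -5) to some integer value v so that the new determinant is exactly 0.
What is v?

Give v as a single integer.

Answer: -2

Derivation:
det is linear in entry M[1][1]: det = old_det + (v - -5) * C_11
Cofactor C_11 = 3
Want det = 0: -9 + (v - -5) * 3 = 0
  (v - -5) = 9 / 3 = 3
  v = -5 + (3) = -2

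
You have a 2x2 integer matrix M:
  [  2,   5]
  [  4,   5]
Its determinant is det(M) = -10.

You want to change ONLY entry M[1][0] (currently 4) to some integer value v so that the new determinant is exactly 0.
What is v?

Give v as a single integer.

Answer: 2

Derivation:
det is linear in entry M[1][0]: det = old_det + (v - 4) * C_10
Cofactor C_10 = -5
Want det = 0: -10 + (v - 4) * -5 = 0
  (v - 4) = 10 / -5 = -2
  v = 4 + (-2) = 2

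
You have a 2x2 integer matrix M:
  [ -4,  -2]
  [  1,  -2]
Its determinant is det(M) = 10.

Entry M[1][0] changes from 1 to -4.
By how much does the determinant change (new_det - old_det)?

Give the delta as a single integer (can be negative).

Cofactor C_10 = 2
Entry delta = -4 - 1 = -5
Det delta = entry_delta * cofactor = -5 * 2 = -10

Answer: -10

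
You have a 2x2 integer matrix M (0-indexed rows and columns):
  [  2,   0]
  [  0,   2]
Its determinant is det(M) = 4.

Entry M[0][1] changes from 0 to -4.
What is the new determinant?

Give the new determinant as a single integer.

Answer: 4

Derivation:
det is linear in row 0: changing M[0][1] by delta changes det by delta * cofactor(0,1).
Cofactor C_01 = (-1)^(0+1) * minor(0,1) = 0
Entry delta = -4 - 0 = -4
Det delta = -4 * 0 = 0
New det = 4 + 0 = 4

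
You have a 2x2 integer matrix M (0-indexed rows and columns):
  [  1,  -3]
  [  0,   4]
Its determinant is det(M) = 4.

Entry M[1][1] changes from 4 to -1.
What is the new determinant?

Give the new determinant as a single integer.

Answer: -1

Derivation:
det is linear in row 1: changing M[1][1] by delta changes det by delta * cofactor(1,1).
Cofactor C_11 = (-1)^(1+1) * minor(1,1) = 1
Entry delta = -1 - 4 = -5
Det delta = -5 * 1 = -5
New det = 4 + -5 = -1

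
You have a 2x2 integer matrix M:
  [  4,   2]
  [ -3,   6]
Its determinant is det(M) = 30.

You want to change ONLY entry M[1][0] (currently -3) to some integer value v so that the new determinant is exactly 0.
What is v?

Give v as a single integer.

Answer: 12

Derivation:
det is linear in entry M[1][0]: det = old_det + (v - -3) * C_10
Cofactor C_10 = -2
Want det = 0: 30 + (v - -3) * -2 = 0
  (v - -3) = -30 / -2 = 15
  v = -3 + (15) = 12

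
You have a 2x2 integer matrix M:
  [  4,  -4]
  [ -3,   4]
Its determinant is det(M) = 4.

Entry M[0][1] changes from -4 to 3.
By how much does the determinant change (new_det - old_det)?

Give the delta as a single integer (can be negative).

Cofactor C_01 = 3
Entry delta = 3 - -4 = 7
Det delta = entry_delta * cofactor = 7 * 3 = 21

Answer: 21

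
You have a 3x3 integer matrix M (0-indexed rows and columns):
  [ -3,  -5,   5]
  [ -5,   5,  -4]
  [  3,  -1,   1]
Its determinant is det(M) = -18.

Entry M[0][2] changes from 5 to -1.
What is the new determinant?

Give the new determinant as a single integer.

Answer: 42

Derivation:
det is linear in row 0: changing M[0][2] by delta changes det by delta * cofactor(0,2).
Cofactor C_02 = (-1)^(0+2) * minor(0,2) = -10
Entry delta = -1 - 5 = -6
Det delta = -6 * -10 = 60
New det = -18 + 60 = 42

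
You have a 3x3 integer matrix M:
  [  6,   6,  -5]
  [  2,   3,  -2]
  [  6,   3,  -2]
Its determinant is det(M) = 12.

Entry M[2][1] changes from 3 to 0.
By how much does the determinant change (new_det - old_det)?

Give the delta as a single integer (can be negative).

Cofactor C_21 = 2
Entry delta = 0 - 3 = -3
Det delta = entry_delta * cofactor = -3 * 2 = -6

Answer: -6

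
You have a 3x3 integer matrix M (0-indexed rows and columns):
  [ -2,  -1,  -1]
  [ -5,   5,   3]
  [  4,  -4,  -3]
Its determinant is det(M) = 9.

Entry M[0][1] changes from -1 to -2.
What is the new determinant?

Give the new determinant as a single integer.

Answer: 12

Derivation:
det is linear in row 0: changing M[0][1] by delta changes det by delta * cofactor(0,1).
Cofactor C_01 = (-1)^(0+1) * minor(0,1) = -3
Entry delta = -2 - -1 = -1
Det delta = -1 * -3 = 3
New det = 9 + 3 = 12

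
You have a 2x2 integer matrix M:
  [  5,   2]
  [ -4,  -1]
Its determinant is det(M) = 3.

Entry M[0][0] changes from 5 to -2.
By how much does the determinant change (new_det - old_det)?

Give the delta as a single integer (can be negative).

Cofactor C_00 = -1
Entry delta = -2 - 5 = -7
Det delta = entry_delta * cofactor = -7 * -1 = 7

Answer: 7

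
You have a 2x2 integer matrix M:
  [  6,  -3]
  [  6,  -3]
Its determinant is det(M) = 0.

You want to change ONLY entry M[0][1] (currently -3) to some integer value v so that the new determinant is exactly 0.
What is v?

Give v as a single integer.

det is linear in entry M[0][1]: det = old_det + (v - -3) * C_01
Cofactor C_01 = -6
Want det = 0: 0 + (v - -3) * -6 = 0
  (v - -3) = 0 / -6 = 0
  v = -3 + (0) = -3

Answer: -3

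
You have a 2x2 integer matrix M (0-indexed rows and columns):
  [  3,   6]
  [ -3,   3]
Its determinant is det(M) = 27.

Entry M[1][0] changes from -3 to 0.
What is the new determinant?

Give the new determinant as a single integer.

det is linear in row 1: changing M[1][0] by delta changes det by delta * cofactor(1,0).
Cofactor C_10 = (-1)^(1+0) * minor(1,0) = -6
Entry delta = 0 - -3 = 3
Det delta = 3 * -6 = -18
New det = 27 + -18 = 9

Answer: 9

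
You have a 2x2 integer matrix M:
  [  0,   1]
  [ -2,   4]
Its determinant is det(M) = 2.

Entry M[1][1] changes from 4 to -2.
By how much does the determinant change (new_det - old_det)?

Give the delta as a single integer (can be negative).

Cofactor C_11 = 0
Entry delta = -2 - 4 = -6
Det delta = entry_delta * cofactor = -6 * 0 = 0

Answer: 0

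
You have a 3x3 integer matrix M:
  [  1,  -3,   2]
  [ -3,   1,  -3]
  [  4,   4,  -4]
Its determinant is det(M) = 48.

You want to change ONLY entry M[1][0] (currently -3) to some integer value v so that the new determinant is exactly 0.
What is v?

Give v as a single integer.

det is linear in entry M[1][0]: det = old_det + (v - -3) * C_10
Cofactor C_10 = -4
Want det = 0: 48 + (v - -3) * -4 = 0
  (v - -3) = -48 / -4 = 12
  v = -3 + (12) = 9

Answer: 9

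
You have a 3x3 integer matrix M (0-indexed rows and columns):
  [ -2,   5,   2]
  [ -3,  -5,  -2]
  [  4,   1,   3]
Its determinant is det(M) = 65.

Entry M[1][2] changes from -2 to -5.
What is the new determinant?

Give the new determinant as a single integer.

det is linear in row 1: changing M[1][2] by delta changes det by delta * cofactor(1,2).
Cofactor C_12 = (-1)^(1+2) * minor(1,2) = 22
Entry delta = -5 - -2 = -3
Det delta = -3 * 22 = -66
New det = 65 + -66 = -1

Answer: -1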